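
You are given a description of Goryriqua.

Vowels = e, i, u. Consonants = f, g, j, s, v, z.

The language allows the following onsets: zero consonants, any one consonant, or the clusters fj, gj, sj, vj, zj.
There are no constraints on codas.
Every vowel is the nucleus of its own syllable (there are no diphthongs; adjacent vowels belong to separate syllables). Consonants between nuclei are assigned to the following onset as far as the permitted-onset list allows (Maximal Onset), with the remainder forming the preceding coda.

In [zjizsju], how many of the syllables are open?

Nuclei (vowels): i, u → 2 syllables.
Between /i/ (V1) and /u/ (V2): /zsj/ — longest licit onset from the right is /sj/, leaving /z/ as coda.
So the parse is zjiz.sju.
Classifying each syllable: /zjiz/ (closed), /sju/ (open).
Open syllables: 1.

1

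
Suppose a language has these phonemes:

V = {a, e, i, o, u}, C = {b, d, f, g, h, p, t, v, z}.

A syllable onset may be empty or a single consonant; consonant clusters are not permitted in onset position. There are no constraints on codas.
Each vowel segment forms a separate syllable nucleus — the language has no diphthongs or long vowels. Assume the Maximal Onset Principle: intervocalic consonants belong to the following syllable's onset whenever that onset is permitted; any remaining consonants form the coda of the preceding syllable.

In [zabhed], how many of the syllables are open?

The vowels are a, e — 2 nuclei, so 2 syllables.
Between /a/ (V1) and /e/ (V2): /bh/; trying suffixes from longest down, /h/ is the first permitted one, so coda /b/ | onset /h/.
Putting it together: zab.hed.
Classifying each syllable: /zab/ (closed), /hed/ (closed).
Open syllables: 0.

0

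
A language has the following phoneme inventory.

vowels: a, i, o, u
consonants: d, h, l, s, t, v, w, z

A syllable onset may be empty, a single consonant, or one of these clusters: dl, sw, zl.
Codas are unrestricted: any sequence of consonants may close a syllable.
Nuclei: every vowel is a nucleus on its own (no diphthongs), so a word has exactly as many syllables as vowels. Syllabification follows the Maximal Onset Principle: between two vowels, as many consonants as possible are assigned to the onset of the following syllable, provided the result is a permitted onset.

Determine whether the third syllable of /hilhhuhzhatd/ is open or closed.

Vowels present: i, u, a; each is a nucleus, giving 3 syllables.
/i…u/ gap (V1→V2): /lhh/; trying suffixes from longest down, /h/ is the first permitted one, so coda /lh/ | onset /h/.
/u…a/ gap (V2→V3): cluster /hzh/ — the longest permitted-onset suffix is /h/; onset = /h/, preceding coda = /hz/.
So the parse is hilh.huhz.hatd.
Syllable 3 is /hatd/ with coda /td/, so it is closed.

closed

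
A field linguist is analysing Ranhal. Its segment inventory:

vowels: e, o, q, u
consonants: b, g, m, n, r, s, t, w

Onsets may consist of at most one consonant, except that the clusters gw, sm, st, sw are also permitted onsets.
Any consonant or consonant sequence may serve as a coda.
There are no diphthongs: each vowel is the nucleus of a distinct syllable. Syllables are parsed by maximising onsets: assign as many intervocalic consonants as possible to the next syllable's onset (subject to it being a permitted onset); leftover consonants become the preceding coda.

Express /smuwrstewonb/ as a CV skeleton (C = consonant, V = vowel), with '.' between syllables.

CCVCC.CCV.CVCC

The vowels are u, e, o — 3 nuclei, so 3 syllables.
σ1/σ2 boundary: /wrst/; trying suffixes from longest down, /st/ is the first permitted one, so coda /wr/ | onset /st/.
σ2/σ3 boundary: just /w/ — single C goes to the following onset.
So the parse is smuwr.ste.wonb.
Mapping each syllable to C/V: /smuwr/ → CCVCC, /ste/ → CCV, /wonb/ → CVCC.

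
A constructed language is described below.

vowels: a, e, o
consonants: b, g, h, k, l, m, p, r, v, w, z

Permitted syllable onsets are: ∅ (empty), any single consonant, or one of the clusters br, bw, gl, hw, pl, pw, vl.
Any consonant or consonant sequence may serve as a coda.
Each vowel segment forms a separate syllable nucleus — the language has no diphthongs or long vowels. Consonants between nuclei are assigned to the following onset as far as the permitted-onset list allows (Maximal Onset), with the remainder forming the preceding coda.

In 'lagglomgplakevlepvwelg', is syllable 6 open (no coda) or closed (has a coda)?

closed

Nuclei (vowels): a, o, a, e, e, e → 6 syllables.
/a…o/ gap (V1→V2): cluster /ggl/ — the longest permitted-onset suffix is /gl/; onset = /gl/, preceding coda = /g/.
/o…a/ gap (V2→V3): /mgpl/ — longest licit onset from the right is /pl/, leaving /mg/ as coda.
/a…e/ gap (V3→V4): /k/ is a single consonant, so it becomes the next onset.
/e…e/ gap (V4→V5): /vl/ is a licit onset in full, so it all attaches to the next syllable.
/e…e/ gap (V5→V6): /pvw/; trying suffixes from longest down, /w/ is the first permitted one, so coda /pv/ | onset /w/.
Result: lag.glomg.pla.ke.vlepv.welg.
Syllable 6 is /welg/ with coda /lg/, so it is closed.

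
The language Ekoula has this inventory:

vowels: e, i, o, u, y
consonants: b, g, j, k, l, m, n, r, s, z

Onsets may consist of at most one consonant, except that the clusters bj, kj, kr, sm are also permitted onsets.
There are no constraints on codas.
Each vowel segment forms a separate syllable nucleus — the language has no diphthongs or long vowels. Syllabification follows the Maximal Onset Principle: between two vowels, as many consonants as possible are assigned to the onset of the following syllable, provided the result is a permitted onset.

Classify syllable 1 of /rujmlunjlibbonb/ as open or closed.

closed

Vowels present: u, u, i, o; each is a nucleus, giving 4 syllables.
Between /u/ (V1) and /u/ (V2): cluster /jml/ — the longest permitted-onset suffix is /l/; onset = /l/, preceding coda = /jm/.
Between /u/ (V2) and /i/ (V3): /njl/ — longest licit onset from the right is /l/, leaving /nj/ as coda.
Between /i/ (V3) and /o/ (V4): cluster /bb/ — the longest permitted-onset suffix is /b/; onset = /b/, preceding coda = /b/.
Putting it together: rujm.lunj.lib.bonb.
Syllable 1 is /rujm/ with coda /jm/, so it is closed.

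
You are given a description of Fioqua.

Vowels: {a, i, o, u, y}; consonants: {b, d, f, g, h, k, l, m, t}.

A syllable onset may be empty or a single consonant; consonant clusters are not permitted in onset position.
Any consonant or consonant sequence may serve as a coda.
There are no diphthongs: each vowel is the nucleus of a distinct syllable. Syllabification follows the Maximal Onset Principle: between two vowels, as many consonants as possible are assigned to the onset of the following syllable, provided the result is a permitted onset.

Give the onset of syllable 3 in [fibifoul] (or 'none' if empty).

f

The vowels are i, i, o, u — 4 nuclei, so 4 syllables.
V1 /i/ – V2 /i/: just /b/ — single C goes to the following onset.
V2 /i/ – V3 /o/: just /f/ — single C goes to the following onset.
V3 /o/ – V4 /u/: no consonants, so the boundary falls immediately after /o/.
So the parse is fi.bi.fo.ul.
Syllable 3 is /fo/: onset /f/, nucleus /o/, coda ∅.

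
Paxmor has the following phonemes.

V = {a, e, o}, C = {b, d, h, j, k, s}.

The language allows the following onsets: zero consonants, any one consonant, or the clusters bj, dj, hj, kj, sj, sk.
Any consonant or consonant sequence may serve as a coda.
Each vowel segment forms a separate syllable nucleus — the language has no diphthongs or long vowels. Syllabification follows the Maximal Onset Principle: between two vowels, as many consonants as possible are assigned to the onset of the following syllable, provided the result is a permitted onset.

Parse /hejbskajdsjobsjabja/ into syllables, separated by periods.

The vowels are e, a, o, a, a — 5 nuclei, so 5 syllables.
V1 /e/ – V2 /a/: /jbsk/ — longest licit onset from the right is /sk/, leaving /jb/ as coda.
V2 /a/ – V3 /o/: /jdsj/ — longest licit onset from the right is /sj/, leaving /jd/ as coda.
V3 /o/ – V4 /a/: /bsj/ splits as /b/ + /sj/ (/sj/ is the longest suffix that is a licit onset).
V4 /a/ – V5 /a/: /bj/ is a licit onset in full, so it all attaches to the next syllable.

hejb.skajd.sjob.sja.bja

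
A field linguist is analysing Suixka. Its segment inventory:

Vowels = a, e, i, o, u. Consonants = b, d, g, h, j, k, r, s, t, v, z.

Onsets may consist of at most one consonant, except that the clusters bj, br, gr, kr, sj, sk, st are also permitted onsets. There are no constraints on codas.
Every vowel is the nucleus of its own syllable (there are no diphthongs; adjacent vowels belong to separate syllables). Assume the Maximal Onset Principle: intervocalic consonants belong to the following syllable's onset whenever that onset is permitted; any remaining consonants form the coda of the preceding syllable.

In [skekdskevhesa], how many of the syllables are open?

The vowels are e, e, e, a — 4 nuclei, so 4 syllables.
/e…e/ gap (V1→V2): /kdsk/; trying suffixes from longest down, /sk/ is the first permitted one, so coda /kd/ | onset /sk/.
/e…e/ gap (V2→V3): /vh/; trying suffixes from longest down, /h/ is the first permitted one, so coda /v/ | onset /h/.
/e…a/ gap (V3→V4): /s/ → onset of the next syllable (single consonants are always licit onsets).
Syllabification: skekd.skev.he.sa.
Classifying each syllable: /skekd/ (closed), /skev/ (closed), /he/ (open), /sa/ (open).
Open syllables: 2.

2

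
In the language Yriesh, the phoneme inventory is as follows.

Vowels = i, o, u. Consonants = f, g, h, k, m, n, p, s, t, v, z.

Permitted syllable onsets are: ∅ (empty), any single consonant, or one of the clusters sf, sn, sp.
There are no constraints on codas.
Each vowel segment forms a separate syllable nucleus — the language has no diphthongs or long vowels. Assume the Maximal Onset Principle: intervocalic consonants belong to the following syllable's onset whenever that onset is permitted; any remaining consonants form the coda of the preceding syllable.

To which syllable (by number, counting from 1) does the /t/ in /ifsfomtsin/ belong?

Nuclei (vowels): i, o, i → 3 syllables.
V1 /i/ – V2 /o/: /fsf/ splits as /f/ + /sf/ (/sf/ is the longest suffix that is a licit onset).
V2 /o/ – V3 /i/: /mts/ splits as /mt/ + /s/ (/s/ is the longest suffix that is a licit onset).
Syllabification: if.sfomt.sin.
The /t/ is in the coda of syllable 2 (/sfomt/).

2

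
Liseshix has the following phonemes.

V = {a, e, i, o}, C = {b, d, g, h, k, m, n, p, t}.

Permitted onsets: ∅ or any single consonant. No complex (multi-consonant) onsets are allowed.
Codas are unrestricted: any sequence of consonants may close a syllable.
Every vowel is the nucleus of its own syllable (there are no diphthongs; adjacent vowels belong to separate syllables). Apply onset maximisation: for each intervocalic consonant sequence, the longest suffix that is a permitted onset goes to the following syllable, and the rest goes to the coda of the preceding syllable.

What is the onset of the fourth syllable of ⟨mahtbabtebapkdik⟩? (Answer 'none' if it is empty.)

The vowels are a, a, e, a, i — 5 nuclei, so 5 syllables.
V1 /a/ – V2 /a/: /htb/ splits as /ht/ + /b/ (/b/ is the longest suffix that is a licit onset).
V2 /a/ – V3 /e/: /bt/ — longest licit onset from the right is /t/, leaving /b/ as coda.
V3 /e/ – V4 /a/: just /b/ — single C goes to the following onset.
V4 /a/ – V5 /i/: /pkd/ — longest licit onset from the right is /d/, leaving /pk/ as coda.
So the parse is maht.bab.te.bapk.dik.
Syllable 4 is /bapk/: onset /b/, nucleus /a/, coda /pk/.

b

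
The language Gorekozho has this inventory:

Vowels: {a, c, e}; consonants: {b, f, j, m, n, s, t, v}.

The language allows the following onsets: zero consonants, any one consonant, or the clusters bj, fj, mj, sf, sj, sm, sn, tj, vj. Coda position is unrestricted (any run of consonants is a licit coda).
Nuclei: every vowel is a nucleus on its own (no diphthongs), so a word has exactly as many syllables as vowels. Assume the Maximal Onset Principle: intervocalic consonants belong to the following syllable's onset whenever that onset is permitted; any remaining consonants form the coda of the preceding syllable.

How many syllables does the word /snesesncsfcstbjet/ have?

The vowels are e, e, c, c, e — 5 nuclei, so 5 syllables.

5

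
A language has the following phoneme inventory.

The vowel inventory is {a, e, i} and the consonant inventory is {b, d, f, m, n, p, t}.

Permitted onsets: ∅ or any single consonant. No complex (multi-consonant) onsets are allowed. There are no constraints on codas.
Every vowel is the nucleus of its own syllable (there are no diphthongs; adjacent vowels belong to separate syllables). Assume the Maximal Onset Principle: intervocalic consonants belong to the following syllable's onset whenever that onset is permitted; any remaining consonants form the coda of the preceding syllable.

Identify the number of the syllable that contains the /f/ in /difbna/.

1

Vowels present: i, a; each is a nucleus, giving 2 syllables.
/i…a/ gap (V1→V2): /fbn/; trying suffixes from longest down, /n/ is the first permitted one, so coda /fb/ | onset /n/.
Result: difb.na.
The /f/ is in the coda of syllable 1 (/difb/).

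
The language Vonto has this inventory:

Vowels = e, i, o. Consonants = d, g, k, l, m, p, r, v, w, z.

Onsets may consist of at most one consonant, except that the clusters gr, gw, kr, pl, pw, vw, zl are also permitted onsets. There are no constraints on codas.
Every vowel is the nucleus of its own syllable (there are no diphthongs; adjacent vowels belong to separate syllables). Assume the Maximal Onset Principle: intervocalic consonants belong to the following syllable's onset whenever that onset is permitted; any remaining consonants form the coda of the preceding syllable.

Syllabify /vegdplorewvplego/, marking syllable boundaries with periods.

Nuclei (vowels): e, o, e, e, o → 5 syllables.
/e…o/ gap (V1→V2): cluster /gdpl/ — the longest permitted-onset suffix is /pl/; onset = /pl/, preceding coda = /gd/.
/o…e/ gap (V2→V3): /r/ is a single consonant, so it becomes the next onset.
/e…e/ gap (V3→V4): cluster /wvpl/ — the longest permitted-onset suffix is /pl/; onset = /pl/, preceding coda = /wv/.
/e…o/ gap (V4→V5): just /g/ — single C goes to the following onset.

vegd.plo.rewv.ple.go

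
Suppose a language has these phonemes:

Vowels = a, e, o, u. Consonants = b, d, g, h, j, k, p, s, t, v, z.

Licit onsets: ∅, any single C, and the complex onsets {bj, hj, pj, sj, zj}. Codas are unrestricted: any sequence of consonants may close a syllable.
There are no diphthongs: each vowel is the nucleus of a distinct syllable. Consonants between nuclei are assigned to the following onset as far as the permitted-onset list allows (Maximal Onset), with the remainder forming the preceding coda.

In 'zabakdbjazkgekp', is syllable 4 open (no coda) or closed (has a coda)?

Vowels present: a, a, a, e; each is a nucleus, giving 4 syllables.
V1 /a/ – V2 /a/: just /b/ — single C goes to the following onset.
V2 /a/ – V3 /a/: cluster /kdbj/ — the longest permitted-onset suffix is /bj/; onset = /bj/, preceding coda = /kd/.
V3 /a/ – V4 /e/: /zkg/; trying suffixes from longest down, /g/ is the first permitted one, so coda /zk/ | onset /g/.
Result: za.bakd.bjazk.gekp.
Syllable 4 is /gekp/ with coda /kp/, so it is closed.

closed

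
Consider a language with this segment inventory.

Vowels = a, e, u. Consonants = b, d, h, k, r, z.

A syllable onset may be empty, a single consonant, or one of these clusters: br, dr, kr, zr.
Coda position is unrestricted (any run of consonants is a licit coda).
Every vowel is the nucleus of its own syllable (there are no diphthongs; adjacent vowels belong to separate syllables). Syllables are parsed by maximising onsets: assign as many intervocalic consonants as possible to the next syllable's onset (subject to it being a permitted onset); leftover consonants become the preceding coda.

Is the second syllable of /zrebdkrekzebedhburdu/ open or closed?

closed

The vowels are e, e, e, e, u, u — 6 nuclei, so 6 syllables.
/e…e/ gap (V1→V2): /bdkr/ splits as /bd/ + /kr/ (/kr/ is the longest suffix that is a licit onset).
/e…e/ gap (V2→V3): cluster /kz/ — the longest permitted-onset suffix is /z/; onset = /z/, preceding coda = /k/.
/e…e/ gap (V3→V4): /b/ is a single consonant, so it becomes the next onset.
/e…u/ gap (V4→V5): /dhb/ splits as /dh/ + /b/ (/b/ is the longest suffix that is a licit onset).
/u…u/ gap (V5→V6): /rd/ splits as /r/ + /d/ (/d/ is the longest suffix that is a licit onset).
Result: zrebd.krek.ze.bedh.bur.du.
Syllable 2 is /krek/ with coda /k/, so it is closed.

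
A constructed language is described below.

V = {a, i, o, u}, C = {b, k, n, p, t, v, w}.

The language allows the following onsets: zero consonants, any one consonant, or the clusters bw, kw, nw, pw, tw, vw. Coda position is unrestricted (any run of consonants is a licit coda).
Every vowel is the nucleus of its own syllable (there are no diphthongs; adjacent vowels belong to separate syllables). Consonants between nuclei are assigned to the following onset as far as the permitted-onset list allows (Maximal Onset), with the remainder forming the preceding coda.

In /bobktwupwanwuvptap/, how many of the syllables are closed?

The vowels are o, u, a, u, a — 5 nuclei, so 5 syllables.
V1 /o/ – V2 /u/: /bktw/; trying suffixes from longest down, /tw/ is the first permitted one, so coda /bk/ | onset /tw/.
V2 /u/ – V3 /a/: /pw/ is a licit onset in full, so it all attaches to the next syllable.
V3 /a/ – V4 /u/: /nw/ is a licit onset in full, so it all attaches to the next syllable.
V4 /u/ – V5 /a/: /vpt/ — longest licit onset from the right is /t/, leaving /vp/ as coda.
Syllabification: bobk.twu.pwa.nwuvp.tap.
Classifying each syllable: /bobk/ (closed), /twu/ (open), /pwa/ (open), /nwuvp/ (closed), /tap/ (closed).
Closed syllables: 3.

3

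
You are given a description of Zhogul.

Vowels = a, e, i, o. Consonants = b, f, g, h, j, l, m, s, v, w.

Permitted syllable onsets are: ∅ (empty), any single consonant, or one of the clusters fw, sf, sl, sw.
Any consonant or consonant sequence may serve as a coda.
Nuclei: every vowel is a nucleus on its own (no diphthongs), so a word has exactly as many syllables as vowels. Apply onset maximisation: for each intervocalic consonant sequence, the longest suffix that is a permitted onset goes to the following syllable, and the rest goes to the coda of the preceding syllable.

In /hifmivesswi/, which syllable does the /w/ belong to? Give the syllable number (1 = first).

Vowels present: i, i, e, i; each is a nucleus, giving 4 syllables.
/i…i/ gap (V1→V2): /fm/; trying suffixes from longest down, /m/ is the first permitted one, so coda /f/ | onset /m/.
/i…e/ gap (V2→V3): /v/ is a single consonant, so it becomes the next onset.
/e…i/ gap (V3→V4): /ssw/ — longest licit onset from the right is /sw/, leaving /s/ as coda.
Syllabification: hif.mi.ves.swi.
The /w/ is in the onset of syllable 4 (/swi/).

4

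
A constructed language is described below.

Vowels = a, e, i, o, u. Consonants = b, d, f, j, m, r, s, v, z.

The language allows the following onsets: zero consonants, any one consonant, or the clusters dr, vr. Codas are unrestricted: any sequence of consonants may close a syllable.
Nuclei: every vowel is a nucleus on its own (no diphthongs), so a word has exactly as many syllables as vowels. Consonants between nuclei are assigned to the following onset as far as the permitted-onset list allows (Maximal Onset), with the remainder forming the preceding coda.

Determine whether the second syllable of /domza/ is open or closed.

The vowels are o, a — 2 nuclei, so 2 syllables.
V1 /o/ – V2 /a/: /mz/; trying suffixes from longest down, /z/ is the first permitted one, so coda /m/ | onset /z/.
Putting it together: dom.za.
Syllable 2 is /za/; it ends in its nucleus with no coda, so it is open.

open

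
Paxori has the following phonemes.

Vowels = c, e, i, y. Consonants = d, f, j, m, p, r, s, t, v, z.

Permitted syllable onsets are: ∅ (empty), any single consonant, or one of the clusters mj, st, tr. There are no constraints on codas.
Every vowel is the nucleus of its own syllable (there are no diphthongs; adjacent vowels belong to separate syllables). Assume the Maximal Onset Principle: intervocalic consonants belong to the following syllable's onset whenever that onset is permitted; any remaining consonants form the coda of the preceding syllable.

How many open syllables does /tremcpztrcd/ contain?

Nuclei (vowels): e, c, c → 3 syllables.
/e…c/ gap (V1→V2): just /m/ — single C goes to the following onset.
/c…c/ gap (V2→V3): /pztr/ splits as /pz/ + /tr/ (/tr/ is the longest suffix that is a licit onset).
Syllabification: tre.mcpz.trcd.
Classifying each syllable: /tre/ (open), /mcpz/ (closed), /trcd/ (closed).
Open syllables: 1.

1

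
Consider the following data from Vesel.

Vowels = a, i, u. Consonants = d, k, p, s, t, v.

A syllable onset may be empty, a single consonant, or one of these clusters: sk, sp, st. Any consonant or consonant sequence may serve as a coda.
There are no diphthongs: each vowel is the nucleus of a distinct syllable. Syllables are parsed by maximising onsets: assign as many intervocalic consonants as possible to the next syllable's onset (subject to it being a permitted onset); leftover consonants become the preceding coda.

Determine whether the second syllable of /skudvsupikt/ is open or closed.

Nuclei (vowels): u, u, i → 3 syllables.
V1 /u/ – V2 /u/: /dvs/ splits as /dv/ + /s/ (/s/ is the longest suffix that is a licit onset).
V2 /u/ – V3 /i/: just /p/ — single C goes to the following onset.
Syllabification: skudv.su.pikt.
Syllable 2 is /su/; it ends in its nucleus with no coda, so it is open.

open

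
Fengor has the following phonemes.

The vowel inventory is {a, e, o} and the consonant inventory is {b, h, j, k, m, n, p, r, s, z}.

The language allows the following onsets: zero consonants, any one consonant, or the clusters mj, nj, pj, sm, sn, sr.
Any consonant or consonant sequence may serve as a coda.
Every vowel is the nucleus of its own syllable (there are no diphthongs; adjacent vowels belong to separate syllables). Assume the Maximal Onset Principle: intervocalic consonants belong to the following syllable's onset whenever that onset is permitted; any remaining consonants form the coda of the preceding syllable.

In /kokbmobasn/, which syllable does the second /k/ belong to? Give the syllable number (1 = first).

Nuclei (vowels): o, o, a → 3 syllables.
/o…o/ gap (V1→V2): /kbm/ — longest licit onset from the right is /m/, leaving /kb/ as coda.
/o…a/ gap (V2→V3): /b/ → onset of the next syllable (single consonants are always licit onsets).
Result: kokb.mo.basn.
The second /k/ is in the coda of syllable 1 (/kokb/).

1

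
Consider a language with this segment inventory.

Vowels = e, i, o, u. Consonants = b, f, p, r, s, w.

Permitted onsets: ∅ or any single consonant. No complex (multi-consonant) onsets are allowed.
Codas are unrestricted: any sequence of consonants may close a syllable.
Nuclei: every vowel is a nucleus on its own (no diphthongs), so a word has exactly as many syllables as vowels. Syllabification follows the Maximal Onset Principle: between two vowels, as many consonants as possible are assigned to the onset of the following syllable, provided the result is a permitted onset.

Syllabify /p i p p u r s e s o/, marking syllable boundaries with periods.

pip.pur.se.so

The vowels are i, u, e, o — 4 nuclei, so 4 syllables.
σ1/σ2 boundary: /pp/ splits as /p/ + /p/ (/p/ is the longest suffix that is a licit onset).
σ2/σ3 boundary: /rs/; trying suffixes from longest down, /s/ is the first permitted one, so coda /r/ | onset /s/.
σ3/σ4 boundary: /s/ → onset of the next syllable (single consonants are always licit onsets).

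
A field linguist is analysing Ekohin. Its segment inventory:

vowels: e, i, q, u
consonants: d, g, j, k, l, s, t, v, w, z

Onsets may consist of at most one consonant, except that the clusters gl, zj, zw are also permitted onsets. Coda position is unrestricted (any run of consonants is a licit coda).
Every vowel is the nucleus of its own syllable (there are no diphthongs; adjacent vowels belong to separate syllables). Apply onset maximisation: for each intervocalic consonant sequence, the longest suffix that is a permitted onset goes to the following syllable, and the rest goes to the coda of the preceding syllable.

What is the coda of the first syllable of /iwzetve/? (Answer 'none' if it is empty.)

w

Vowels present: i, e, e; each is a nucleus, giving 3 syllables.
Between /i/ (V1) and /e/ (V2): cluster /wz/ — the longest permitted-onset suffix is /z/; onset = /z/, preceding coda = /w/.
Between /e/ (V2) and /e/ (V3): /tv/ splits as /t/ + /v/ (/v/ is the longest suffix that is a licit onset).
Result: iw.zet.ve.
Syllable 1 is /iw/: onset ∅, nucleus /i/, coda /w/.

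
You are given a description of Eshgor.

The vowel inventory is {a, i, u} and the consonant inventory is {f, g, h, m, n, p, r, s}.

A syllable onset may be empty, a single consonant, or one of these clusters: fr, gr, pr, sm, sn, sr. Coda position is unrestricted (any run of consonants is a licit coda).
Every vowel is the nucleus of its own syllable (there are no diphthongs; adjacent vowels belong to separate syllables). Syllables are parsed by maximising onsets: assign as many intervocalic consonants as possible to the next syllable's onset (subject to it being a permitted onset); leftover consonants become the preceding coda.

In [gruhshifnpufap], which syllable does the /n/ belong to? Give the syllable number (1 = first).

2

The vowels are u, i, u, a — 4 nuclei, so 4 syllables.
σ1/σ2 boundary: /hsh/ — longest licit onset from the right is /h/, leaving /hs/ as coda.
σ2/σ3 boundary: cluster /fnp/ — the longest permitted-onset suffix is /p/; onset = /p/, preceding coda = /fn/.
σ3/σ4 boundary: just /f/ — single C goes to the following onset.
Syllabification: gruhs.hifn.pu.fap.
The /n/ is in the coda of syllable 2 (/hifn/).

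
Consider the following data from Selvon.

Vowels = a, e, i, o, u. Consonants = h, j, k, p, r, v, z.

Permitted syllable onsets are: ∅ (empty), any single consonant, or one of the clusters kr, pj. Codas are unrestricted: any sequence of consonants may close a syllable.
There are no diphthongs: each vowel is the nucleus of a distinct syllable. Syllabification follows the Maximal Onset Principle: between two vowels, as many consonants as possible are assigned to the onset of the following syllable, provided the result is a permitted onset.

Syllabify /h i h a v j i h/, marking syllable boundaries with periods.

Nuclei (vowels): i, a, i → 3 syllables.
Between /i/ (V1) and /a/ (V2): /h/ → onset of the next syllable (single consonants are always licit onsets).
Between /a/ (V2) and /i/ (V3): /vj/; trying suffixes from longest down, /j/ is the first permitted one, so coda /v/ | onset /j/.

hi.hav.jih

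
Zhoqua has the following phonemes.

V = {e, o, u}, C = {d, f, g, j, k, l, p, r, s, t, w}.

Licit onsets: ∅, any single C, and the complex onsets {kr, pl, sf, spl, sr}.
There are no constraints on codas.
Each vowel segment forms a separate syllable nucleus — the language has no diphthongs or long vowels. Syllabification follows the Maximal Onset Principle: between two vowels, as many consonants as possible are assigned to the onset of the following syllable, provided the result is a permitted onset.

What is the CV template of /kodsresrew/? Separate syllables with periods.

CVC.CCV.CCVC

Nuclei (vowels): o, e, e → 3 syllables.
σ1/σ2 boundary: /dsr/ — longest licit onset from the right is /sr/, leaving /d/ as coda.
σ2/σ3 boundary: /sr/ — entire cluster is a permitted onset → onset /sr/, coda ∅.
Putting it together: kod.sre.srew.
Mapping each syllable to C/V: /kod/ → CVC, /sre/ → CCV, /srew/ → CCVC.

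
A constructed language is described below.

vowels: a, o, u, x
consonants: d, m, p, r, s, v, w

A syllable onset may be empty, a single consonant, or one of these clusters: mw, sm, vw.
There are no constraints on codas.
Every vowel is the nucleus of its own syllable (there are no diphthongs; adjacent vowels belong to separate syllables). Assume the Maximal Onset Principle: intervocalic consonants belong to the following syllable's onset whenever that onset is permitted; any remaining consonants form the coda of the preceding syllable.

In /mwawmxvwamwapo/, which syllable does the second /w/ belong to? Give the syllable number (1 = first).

1

Vowels present: a, x, a, a, o; each is a nucleus, giving 5 syllables.
V1 /a/ – V2 /x/: cluster /wm/ — the longest permitted-onset suffix is /m/; onset = /m/, preceding coda = /w/.
V2 /x/ – V3 /a/: /vw/ is a licit onset in full, so it all attaches to the next syllable.
V3 /a/ – V4 /a/: cluster /mw/ — /mw/ is itself a permitted onset, so the whole cluster goes right; preceding coda = ∅.
V4 /a/ – V5 /o/: just /p/ — single C goes to the following onset.
Result: mwaw.mx.vwa.mwa.po.
The second /w/ is in the coda of syllable 1 (/mwaw/).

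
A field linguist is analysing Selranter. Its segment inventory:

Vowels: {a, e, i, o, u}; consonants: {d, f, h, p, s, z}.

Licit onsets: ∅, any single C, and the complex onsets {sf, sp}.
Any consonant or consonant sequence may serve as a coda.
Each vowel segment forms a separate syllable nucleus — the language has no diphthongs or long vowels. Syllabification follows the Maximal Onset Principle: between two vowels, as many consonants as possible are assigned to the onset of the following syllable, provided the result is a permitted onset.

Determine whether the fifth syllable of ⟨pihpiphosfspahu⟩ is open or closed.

open

Nuclei (vowels): i, i, o, a, u → 5 syllables.
σ1/σ2 boundary: /hp/; trying suffixes from longest down, /p/ is the first permitted one, so coda /h/ | onset /p/.
σ2/σ3 boundary: cluster /ph/ — the longest permitted-onset suffix is /h/; onset = /h/, preceding coda = /p/.
σ3/σ4 boundary: /sfsp/; trying suffixes from longest down, /sp/ is the first permitted one, so coda /sf/ | onset /sp/.
σ4/σ5 boundary: just /h/ — single C goes to the following onset.
Syllabification: pih.pip.hosf.spa.hu.
Syllable 5 is /hu/; it ends in its nucleus with no coda, so it is open.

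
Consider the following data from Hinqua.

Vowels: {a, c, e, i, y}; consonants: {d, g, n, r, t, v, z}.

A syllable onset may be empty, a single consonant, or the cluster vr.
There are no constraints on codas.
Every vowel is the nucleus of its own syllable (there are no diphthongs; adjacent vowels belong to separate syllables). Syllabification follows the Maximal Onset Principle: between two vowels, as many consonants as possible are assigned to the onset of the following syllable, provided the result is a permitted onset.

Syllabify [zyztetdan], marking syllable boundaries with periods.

Nuclei (vowels): y, e, a → 3 syllables.
σ1/σ2 boundary: cluster /zt/ — the longest permitted-onset suffix is /t/; onset = /t/, preceding coda = /z/.
σ2/σ3 boundary: /td/ — longest licit onset from the right is /d/, leaving /t/ as coda.

zyz.tet.dan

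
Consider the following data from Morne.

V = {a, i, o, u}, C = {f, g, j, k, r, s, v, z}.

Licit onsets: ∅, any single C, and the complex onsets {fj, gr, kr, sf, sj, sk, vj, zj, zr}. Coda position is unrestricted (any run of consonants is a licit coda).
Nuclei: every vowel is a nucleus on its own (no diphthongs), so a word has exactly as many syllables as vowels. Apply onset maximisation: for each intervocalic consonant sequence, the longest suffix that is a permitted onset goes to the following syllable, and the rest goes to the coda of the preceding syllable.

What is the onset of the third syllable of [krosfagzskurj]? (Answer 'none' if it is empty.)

sk

Nuclei (vowels): o, a, u → 3 syllables.
Between /o/ (V1) and /a/ (V2): /sf/ — entire cluster is a permitted onset → onset /sf/, coda ∅.
Between /a/ (V2) and /u/ (V3): cluster /gzsk/ — the longest permitted-onset suffix is /sk/; onset = /sk/, preceding coda = /gz/.
Putting it together: kro.sfagz.skurj.
Syllable 3 is /skurj/: onset /sk/, nucleus /u/, coda /rj/.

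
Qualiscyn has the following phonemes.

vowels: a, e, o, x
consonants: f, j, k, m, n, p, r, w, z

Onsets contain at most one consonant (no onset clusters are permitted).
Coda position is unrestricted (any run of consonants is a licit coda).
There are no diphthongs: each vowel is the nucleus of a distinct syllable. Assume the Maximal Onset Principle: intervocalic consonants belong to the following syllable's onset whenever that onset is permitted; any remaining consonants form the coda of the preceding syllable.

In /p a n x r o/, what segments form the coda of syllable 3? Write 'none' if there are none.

Nuclei (vowels): a, x, o → 3 syllables.
Between /a/ (V1) and /x/ (V2): /n/ → onset of the next syllable (single consonants are always licit onsets).
Between /x/ (V2) and /o/ (V3): just /r/ — single C goes to the following onset.
So the parse is pa.nx.ro.
Syllable 3 is /ro/: onset /r/, nucleus /o/, coda ∅.

none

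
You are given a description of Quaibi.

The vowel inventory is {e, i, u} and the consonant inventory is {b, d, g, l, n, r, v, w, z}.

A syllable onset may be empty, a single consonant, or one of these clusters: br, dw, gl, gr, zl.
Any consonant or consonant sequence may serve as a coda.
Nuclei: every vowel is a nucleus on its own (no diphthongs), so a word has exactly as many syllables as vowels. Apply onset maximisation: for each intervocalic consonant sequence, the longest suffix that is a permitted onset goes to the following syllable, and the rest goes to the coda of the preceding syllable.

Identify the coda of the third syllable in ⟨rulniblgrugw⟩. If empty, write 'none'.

gw

Nuclei (vowels): u, i, u → 3 syllables.
Between /u/ (V1) and /i/ (V2): /ln/; trying suffixes from longest down, /n/ is the first permitted one, so coda /l/ | onset /n/.
Between /i/ (V2) and /u/ (V3): cluster /blgr/ — the longest permitted-onset suffix is /gr/; onset = /gr/, preceding coda = /bl/.
Result: rul.nibl.grugw.
Syllable 3 is /grugw/: onset /gr/, nucleus /u/, coda /gw/.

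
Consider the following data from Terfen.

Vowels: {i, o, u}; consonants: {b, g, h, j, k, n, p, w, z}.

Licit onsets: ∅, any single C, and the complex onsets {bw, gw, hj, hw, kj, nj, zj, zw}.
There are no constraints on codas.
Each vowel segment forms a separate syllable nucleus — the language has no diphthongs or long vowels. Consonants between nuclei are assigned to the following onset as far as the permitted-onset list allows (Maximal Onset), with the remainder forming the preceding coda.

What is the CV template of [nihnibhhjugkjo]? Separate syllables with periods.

Vowels present: i, i, u, o; each is a nucleus, giving 4 syllables.
Between /i/ (V1) and /i/ (V2): cluster /hn/ — the longest permitted-onset suffix is /n/; onset = /n/, preceding coda = /h/.
Between /i/ (V2) and /u/ (V3): cluster /bhhj/ — the longest permitted-onset suffix is /hj/; onset = /hj/, preceding coda = /bh/.
Between /u/ (V3) and /o/ (V4): /gkj/; trying suffixes from longest down, /kj/ is the first permitted one, so coda /g/ | onset /kj/.
Result: nih.nibh.hjug.kjo.
Mapping each syllable to C/V: /nih/ → CVC, /nibh/ → CVCC, /hjug/ → CCVC, /kjo/ → CCV.

CVC.CVCC.CCVC.CCV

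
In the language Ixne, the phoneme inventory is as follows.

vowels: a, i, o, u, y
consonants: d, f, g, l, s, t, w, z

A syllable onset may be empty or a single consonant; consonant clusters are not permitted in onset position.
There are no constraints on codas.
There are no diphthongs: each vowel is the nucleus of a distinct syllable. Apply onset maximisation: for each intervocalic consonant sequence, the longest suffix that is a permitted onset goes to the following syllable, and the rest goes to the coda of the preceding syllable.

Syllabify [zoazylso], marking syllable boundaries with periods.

Nuclei (vowels): o, a, y, o → 4 syllables.
Between /o/ (V1) and /a/ (V2): no consonants, so the boundary falls immediately after /o/.
Between /a/ (V2) and /y/ (V3): /z/ is a single consonant, so it becomes the next onset.
Between /y/ (V3) and /o/ (V4): cluster /ls/ — the longest permitted-onset suffix is /s/; onset = /s/, preceding coda = /l/.

zo.a.zyl.so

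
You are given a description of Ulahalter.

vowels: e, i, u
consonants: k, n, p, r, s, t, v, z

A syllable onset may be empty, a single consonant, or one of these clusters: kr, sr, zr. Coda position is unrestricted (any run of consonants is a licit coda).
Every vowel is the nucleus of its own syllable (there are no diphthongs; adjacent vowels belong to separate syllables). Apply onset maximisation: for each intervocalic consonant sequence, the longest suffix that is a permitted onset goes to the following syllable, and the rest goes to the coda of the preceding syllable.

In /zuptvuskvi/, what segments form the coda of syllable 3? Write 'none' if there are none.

Nuclei (vowels): u, u, i → 3 syllables.
Between /u/ (V1) and /u/ (V2): /ptv/; trying suffixes from longest down, /v/ is the first permitted one, so coda /pt/ | onset /v/.
Between /u/ (V2) and /i/ (V3): /skv/ splits as /sk/ + /v/ (/v/ is the longest suffix that is a licit onset).
Putting it together: zupt.vusk.vi.
Syllable 3 is /vi/: onset /v/, nucleus /i/, coda ∅.

none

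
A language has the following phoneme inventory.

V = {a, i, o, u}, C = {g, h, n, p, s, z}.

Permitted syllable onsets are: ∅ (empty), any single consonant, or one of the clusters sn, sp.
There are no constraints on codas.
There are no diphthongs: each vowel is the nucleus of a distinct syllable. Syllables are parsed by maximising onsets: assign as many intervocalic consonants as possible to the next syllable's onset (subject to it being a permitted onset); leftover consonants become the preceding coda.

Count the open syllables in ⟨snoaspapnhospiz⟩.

3

Nuclei (vowels): o, a, a, o, i → 5 syllables.
Between /o/ (V1) and /a/ (V2): no consonants, so the boundary falls immediately after /o/.
Between /a/ (V2) and /a/ (V3): cluster /sp/ — /sp/ is itself a permitted onset, so the whole cluster goes right; preceding coda = ∅.
Between /a/ (V3) and /o/ (V4): cluster /pnh/ — the longest permitted-onset suffix is /h/; onset = /h/, preceding coda = /pn/.
Between /o/ (V4) and /i/ (V5): /sp/ — entire cluster is a permitted onset → onset /sp/, coda ∅.
So the parse is sno.a.spapn.ho.spiz.
Classifying each syllable: /sno/ (open), /a/ (open), /spapn/ (closed), /ho/ (open), /spiz/ (closed).
Open syllables: 3.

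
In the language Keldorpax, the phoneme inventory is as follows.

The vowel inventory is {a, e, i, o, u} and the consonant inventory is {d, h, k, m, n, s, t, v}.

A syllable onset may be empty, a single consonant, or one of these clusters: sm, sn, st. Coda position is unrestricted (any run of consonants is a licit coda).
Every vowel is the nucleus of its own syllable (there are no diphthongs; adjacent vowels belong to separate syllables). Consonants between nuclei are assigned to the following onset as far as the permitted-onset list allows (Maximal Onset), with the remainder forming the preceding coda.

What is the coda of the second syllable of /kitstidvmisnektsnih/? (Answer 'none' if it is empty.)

dv

Vowels present: i, i, i, e, i; each is a nucleus, giving 5 syllables.
/i…i/ gap (V1→V2): /tst/; trying suffixes from longest down, /st/ is the first permitted one, so coda /t/ | onset /st/.
/i…i/ gap (V2→V3): /dvm/; trying suffixes from longest down, /m/ is the first permitted one, so coda /dv/ | onset /m/.
/i…e/ gap (V3→V4): cluster /sn/ — /sn/ is itself a permitted onset, so the whole cluster goes right; preceding coda = ∅.
/e…i/ gap (V4→V5): /ktsn/ splits as /kt/ + /sn/ (/sn/ is the longest suffix that is a licit onset).
Syllabification: kit.stidv.mi.snekt.snih.
Syllable 2 is /stidv/: onset /st/, nucleus /i/, coda /dv/.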